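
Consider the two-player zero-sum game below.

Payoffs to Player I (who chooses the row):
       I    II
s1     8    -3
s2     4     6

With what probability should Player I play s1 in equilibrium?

Row minima are -3 and 4, so Player I's maximin is 4; column maxima are 8 and 6, so Player II's minimax is 6. These differ, so the equilibrium is in mixed strategies.
Let Player I play s1 with probability p. Player II is indifferent when 8p + 4(1−p) = −3p + 6(1−p), giving p = 2/13.

2/13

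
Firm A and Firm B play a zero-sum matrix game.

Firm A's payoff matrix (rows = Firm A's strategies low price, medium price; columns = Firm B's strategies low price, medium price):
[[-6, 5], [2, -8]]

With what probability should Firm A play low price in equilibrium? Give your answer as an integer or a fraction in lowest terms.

10/21

Row minima are -6 and -8, so Firm A's maximin is -6; column maxima are 2 and 5, so Firm B's minimax is 2. These differ, so the equilibrium is in mixed strategies.
Let Firm A play low price with probability p. Firm B is indifferent when −6p + 2(1−p) = 5p − 8(1−p), giving p = 10/21.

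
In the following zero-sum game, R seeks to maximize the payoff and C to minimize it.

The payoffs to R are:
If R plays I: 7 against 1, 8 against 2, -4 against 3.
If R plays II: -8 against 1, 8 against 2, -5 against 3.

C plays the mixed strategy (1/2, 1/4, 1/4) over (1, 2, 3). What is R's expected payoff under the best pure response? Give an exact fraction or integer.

I: (7)·(1/2) + (8)·(1/4) + (-4)·(1/4) = 9/2.
II: (-8)·(1/2) + (8)·(1/4) + (-5)·(1/4) = -13/4.
The best pure response is I with expected payoff 9/2.

9/2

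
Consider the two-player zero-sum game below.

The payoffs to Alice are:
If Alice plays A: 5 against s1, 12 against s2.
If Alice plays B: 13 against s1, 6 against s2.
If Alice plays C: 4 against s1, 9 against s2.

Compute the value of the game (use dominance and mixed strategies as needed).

Row C is strictly dominated by row A, so Alice never plays it.
The remaining 2×2 game on (A, B) × (s1, s2) has no saddle point. Let Alice play A with probability p; indifference gives 5p + 13(1−p) = 12p + 6(1−p), so p = 1/2.
Similarly Bob's optimal q on s1 is 3/7, and the value is 5·(3/7) + (12)·(4/7) = 9.

9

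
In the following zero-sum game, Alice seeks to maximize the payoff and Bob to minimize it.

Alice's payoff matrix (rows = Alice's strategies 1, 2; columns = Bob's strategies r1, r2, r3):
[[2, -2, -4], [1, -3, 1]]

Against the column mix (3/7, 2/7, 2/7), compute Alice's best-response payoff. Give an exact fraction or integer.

1: (2)·(3/7) + (-2)·(2/7) + (-4)·(2/7) = -6/7.
2: (1)·(3/7) + (-3)·(2/7) + (1)·(2/7) = -1/7.
The best pure response is 2 with expected payoff -1/7.

-1/7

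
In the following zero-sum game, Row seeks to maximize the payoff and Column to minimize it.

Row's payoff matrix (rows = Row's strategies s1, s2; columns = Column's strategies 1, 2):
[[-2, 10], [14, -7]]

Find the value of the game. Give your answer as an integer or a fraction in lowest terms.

42/11

Row minima are -2 and -7, so Row's maximin is -2; column maxima are 14 and 10, so Column's minimax is 10. These differ, so the equilibrium is in mixed strategies.
Let Row play s1 with probability p. Column is indifferent when −2p + 14(1−p) = 10p − 7(1−p), giving p = 7/11.
Let Column play 1 with probability q. Row is indifferent when −2q + 10(1−q) = 14q − 7(1−q), giving q = 17/33.
The value is -2·(17/33) + (10)·(16/33) = 42/11.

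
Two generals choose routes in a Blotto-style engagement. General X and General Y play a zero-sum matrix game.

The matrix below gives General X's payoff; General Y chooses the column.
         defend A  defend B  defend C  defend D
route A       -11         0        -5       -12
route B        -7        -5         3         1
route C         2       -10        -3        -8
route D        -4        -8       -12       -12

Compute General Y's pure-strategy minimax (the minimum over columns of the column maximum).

0

The worst case (largest entry) in each column is defend A: 2, defend B: 0, defend C: 3, defend D: 1.
The best (smallest) of these is 0.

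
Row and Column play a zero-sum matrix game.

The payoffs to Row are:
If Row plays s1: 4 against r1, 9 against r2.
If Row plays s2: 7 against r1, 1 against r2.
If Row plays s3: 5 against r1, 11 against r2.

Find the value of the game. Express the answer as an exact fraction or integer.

6

Row s1 is strictly dominated by row s3, so Row never plays it.
The remaining 2×2 game on (s2, s3) × (r1, r2) has no saddle point. Let Row play s2 with probability p; indifference gives 7p + 5(1−p) = p + 11(1−p), so p = 1/2.
Similarly Column's optimal q on r1 is 5/6, and the value is 7·(5/6) + (1)·(1/6) = 6.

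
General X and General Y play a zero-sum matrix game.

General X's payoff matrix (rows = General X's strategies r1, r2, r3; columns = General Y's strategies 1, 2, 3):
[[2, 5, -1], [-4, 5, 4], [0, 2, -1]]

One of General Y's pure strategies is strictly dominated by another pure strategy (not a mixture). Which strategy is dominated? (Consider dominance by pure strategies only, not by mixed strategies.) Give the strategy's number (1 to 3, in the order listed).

2

General Y prefers columns that give General X less. Compare 2 with 1: 2 < 5, -4 < 5, 0 < 2.
So 1 strictly dominates 2 for General Y; 2 is strictly dominated.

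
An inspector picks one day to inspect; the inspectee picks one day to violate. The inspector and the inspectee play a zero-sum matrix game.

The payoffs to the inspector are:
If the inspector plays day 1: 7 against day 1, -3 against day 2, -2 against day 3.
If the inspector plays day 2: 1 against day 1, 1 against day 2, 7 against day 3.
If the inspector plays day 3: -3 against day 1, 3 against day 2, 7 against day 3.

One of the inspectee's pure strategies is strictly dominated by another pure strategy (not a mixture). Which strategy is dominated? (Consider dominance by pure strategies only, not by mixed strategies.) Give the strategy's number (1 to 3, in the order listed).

3

The inspectee prefers columns that give the inspector less. Compare day 3 with day 2: -3 < -2, 1 < 7, 3 < 7.
So day 2 strictly dominates day 3 for the inspectee; day 3 is strictly dominated.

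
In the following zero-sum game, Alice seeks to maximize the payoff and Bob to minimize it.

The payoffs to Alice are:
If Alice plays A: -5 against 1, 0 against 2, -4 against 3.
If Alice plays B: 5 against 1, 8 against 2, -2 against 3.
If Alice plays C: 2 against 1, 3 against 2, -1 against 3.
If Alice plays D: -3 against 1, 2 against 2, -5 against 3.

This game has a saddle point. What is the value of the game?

Row minima: -5, -2, -1, -5 → Alice's maximin is -1.
Column maxima: 5, 8, -1 → Bob's minimax is -1.
They coincide at (C, 3), so the value is -1.

-1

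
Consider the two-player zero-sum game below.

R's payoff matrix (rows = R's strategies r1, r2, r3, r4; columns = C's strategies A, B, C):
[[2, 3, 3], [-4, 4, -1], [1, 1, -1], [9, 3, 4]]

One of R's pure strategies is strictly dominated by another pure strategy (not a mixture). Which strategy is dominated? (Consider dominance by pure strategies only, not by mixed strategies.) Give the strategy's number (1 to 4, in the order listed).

3

Compare r3 with r1: 2 > 1, 3 > 1, 3 > -1.
So r1 strictly dominates r3 for R; r3 is strictly dominated.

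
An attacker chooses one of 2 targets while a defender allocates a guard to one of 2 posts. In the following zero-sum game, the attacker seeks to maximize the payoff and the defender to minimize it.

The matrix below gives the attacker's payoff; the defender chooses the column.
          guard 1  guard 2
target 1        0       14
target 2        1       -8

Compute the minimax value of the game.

14/23

Row minima are 0 and -8, so the attacker's maximin is 0; column maxima are 1 and 14, so the defender's minimax is 1. These differ, so the equilibrium is in mixed strategies.
Let the attacker play target 1 with probability p. The defender is indifferent when (1−p) = 14p − 8(1−p), giving p = 9/23.
Let the defender play guard 1 with probability q. The attacker is indifferent when 14(1−q) = q − 8(1−q), giving q = 22/23.
The value is 0·(22/23) + (14)·(1/23) = 14/23.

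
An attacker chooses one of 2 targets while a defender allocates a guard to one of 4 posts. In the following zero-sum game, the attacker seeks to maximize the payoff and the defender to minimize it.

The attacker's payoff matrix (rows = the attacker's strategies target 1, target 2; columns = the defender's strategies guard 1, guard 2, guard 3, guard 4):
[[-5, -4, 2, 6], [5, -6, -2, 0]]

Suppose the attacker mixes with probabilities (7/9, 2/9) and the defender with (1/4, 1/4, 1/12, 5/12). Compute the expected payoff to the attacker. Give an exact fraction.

Against (1/4, 1/4, 1/12, 5/12), each row's expected payoff is target 1: 5/12; target 2: -5/12.
Taking the (7/9, 2/9)-weighted average: (7/9)·(5/12) + (2/9)·(-5/12) = 25/108.

25/108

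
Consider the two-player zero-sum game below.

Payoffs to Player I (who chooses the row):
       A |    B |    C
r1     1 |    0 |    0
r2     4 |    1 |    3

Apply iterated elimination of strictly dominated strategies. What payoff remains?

1

Row r1 is strictly dominated by row r2 (4>1, 1>0, 3>0); eliminate r1.
Column A is strictly dominated by B for Player II (1<4); eliminate A.
Column C is strictly dominated by B for Player II (1<3); eliminate C.
Only (r2, B) remains, with payoff 1.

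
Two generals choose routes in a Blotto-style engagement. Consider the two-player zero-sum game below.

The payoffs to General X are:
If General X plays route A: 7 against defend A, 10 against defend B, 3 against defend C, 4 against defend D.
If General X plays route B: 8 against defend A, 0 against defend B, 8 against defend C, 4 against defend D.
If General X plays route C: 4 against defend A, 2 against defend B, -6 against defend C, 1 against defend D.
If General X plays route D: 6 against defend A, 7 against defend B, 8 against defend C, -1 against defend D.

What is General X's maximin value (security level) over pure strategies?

3

The worst-case payoff for each row is route A: 3, route B: 0, route C: -6, route D: -1.
The best of these is 3.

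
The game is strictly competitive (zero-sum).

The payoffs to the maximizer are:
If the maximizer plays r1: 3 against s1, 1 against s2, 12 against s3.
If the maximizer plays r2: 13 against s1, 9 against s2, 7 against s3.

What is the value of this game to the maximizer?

Column s1 is strictly dominated by s2 for the minimizer (it gives the maximizer more in every row).
The remaining 2×2 game on (r1, r2) × (s2, s3) has no saddle point. Let the maximizer play r1 with probability p; indifference gives p + 9(1−p) = 12p + 7(1−p), so p = 2/13.
Similarly the minimizer's optimal q on s2 is 5/13, and the value is 1·(5/13) + (12)·(8/13) = 101/13.

101/13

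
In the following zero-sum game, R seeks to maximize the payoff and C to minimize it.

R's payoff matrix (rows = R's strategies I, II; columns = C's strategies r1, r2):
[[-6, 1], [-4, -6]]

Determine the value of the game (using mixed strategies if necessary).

Row minima are -6 and -6, so R's maximin is -6; column maxima are -4 and 1, so C's minimax is -4. These differ, so the equilibrium is in mixed strategies.
Let R play I with probability p. C is indifferent when −6p − 4(1−p) = p − 6(1−p), giving p = 2/9.
Let C play r1 with probability q. R is indifferent when −6q + (1−q) = −4q − 6(1−q), giving q = 7/9.
The value is -6·(7/9) + (1)·(2/9) = -40/9.

-40/9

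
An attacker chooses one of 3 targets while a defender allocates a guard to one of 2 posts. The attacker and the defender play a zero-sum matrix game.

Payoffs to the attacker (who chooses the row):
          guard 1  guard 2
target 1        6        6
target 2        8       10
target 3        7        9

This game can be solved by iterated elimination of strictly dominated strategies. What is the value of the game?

8

Row target 1 is strictly dominated by row target 2 (8>6, 10>6); eliminate target 1.
Column guard 2 is strictly dominated by guard 1 for the defender (8<10, 7<9); eliminate guard 2.
Row target 3 is strictly dominated by row target 2 (8>7); eliminate target 3.
Only (target 2, guard 1) remains, with payoff 8.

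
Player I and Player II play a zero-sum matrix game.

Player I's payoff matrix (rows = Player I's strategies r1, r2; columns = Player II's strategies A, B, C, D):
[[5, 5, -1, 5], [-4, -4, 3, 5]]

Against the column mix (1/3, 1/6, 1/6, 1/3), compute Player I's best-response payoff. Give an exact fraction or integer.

r1: (5)·(1/3) + (5)·(1/6) + (-1)·(1/6) + (5)·(1/3) = 4.
r2: (-4)·(1/3) + (-4)·(1/6) + (3)·(1/6) + (5)·(1/3) = 1/6.
The best pure response is r1 with expected payoff 4.

4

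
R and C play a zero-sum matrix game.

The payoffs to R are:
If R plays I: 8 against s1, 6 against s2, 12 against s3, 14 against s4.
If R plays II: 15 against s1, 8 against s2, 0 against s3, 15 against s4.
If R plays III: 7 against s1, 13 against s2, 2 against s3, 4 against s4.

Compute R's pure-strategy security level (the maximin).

6

The worst-case payoff for each row is I: 6, II: 0, III: 2.
The best of these is 6.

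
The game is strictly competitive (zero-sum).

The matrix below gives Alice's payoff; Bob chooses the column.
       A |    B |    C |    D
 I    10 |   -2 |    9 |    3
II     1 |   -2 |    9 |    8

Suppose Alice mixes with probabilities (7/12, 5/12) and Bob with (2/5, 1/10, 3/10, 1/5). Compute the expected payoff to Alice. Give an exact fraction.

361/60

Against (2/5, 1/10, 3/10, 1/5), each row's expected payoff is I: 71/10; II: 9/2.
Taking the (7/12, 5/12)-weighted average: (7/12)·(71/10) + (5/12)·(9/2) = 361/60.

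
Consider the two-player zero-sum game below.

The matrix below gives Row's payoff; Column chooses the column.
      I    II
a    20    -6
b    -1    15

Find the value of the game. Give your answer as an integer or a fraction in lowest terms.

Row minima are -6 and -1, so Row's maximin is -1; column maxima are 20 and 15, so Column's minimax is 15. These differ, so the equilibrium is in mixed strategies.
Let Row play a with probability p. Column is indifferent when 20p − (1−p) = −6p + 15(1−p), giving p = 8/21.
Let Column play I with probability q. Row is indifferent when 20q − 6(1−q) = −q + 15(1−q), giving q = 1/2.
The value is 20·(1/2) + (-6)·(1/2) = 7.

7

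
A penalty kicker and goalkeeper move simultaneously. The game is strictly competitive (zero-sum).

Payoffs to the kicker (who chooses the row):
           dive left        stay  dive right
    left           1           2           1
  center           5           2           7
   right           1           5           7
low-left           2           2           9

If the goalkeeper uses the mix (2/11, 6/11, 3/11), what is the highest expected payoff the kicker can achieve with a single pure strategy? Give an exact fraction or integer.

left: (1)·(2/11) + (2)·(6/11) + (1)·(3/11) = 17/11.
center: (5)·(2/11) + (2)·(6/11) + (7)·(3/11) = 43/11.
right: (1)·(2/11) + (5)·(6/11) + (7)·(3/11) = 53/11.
low-left: (2)·(2/11) + (2)·(6/11) + (9)·(3/11) = 43/11.
The best pure response is right with expected payoff 53/11.

53/11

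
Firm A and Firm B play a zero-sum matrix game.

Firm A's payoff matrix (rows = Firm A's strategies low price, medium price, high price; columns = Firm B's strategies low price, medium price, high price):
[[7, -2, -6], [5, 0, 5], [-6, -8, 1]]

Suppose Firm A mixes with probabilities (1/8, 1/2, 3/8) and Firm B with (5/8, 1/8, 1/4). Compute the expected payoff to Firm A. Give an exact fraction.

Against (5/8, 1/8, 1/4), each row's expected payoff is low price: 21/8; medium price: 35/8; high price: -9/2.
Taking the (1/8, 1/2, 3/8)-weighted average: (1/8)·(21/8) + (1/2)·(35/8) + (3/8)·(-9/2) = 53/64.

53/64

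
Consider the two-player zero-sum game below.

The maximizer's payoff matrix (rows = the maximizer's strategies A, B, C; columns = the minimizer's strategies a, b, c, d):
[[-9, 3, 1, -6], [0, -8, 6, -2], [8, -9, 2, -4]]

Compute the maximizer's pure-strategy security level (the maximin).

The worst-case payoff for each row is A: -9, B: -8, C: -9.
The best of these is -8.

-8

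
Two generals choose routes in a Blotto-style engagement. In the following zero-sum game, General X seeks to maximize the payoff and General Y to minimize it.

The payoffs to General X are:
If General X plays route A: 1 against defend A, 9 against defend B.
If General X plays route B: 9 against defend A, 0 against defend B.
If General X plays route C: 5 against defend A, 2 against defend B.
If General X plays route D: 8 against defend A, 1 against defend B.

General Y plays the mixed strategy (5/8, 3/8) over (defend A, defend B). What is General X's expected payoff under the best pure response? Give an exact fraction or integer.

45/8

route A: (1)·(5/8) + (9)·(3/8) = 4.
route B: (9)·(5/8) + (0)·(3/8) = 45/8.
route C: (5)·(5/8) + (2)·(3/8) = 31/8.
route D: (8)·(5/8) + (1)·(3/8) = 43/8.
The best pure response is route B with expected payoff 45/8.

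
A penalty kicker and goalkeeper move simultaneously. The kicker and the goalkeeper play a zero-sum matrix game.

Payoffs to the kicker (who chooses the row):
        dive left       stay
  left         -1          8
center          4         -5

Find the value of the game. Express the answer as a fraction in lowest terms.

Row minima are -1 and -5, so the kicker's maximin is -1; column maxima are 4 and 8, so the goalkeeper's minimax is 4. These differ, so the equilibrium is in mixed strategies.
Let the kicker play left with probability p. The goalkeeper is indifferent when −p + 4(1−p) = 8p − 5(1−p), giving p = 1/2.
Let the goalkeeper play dive left with probability q. The kicker is indifferent when −q + 8(1−q) = 4q − 5(1−q), giving q = 13/18.
The value is -1·(13/18) + (8)·(5/18) = 3/2.

3/2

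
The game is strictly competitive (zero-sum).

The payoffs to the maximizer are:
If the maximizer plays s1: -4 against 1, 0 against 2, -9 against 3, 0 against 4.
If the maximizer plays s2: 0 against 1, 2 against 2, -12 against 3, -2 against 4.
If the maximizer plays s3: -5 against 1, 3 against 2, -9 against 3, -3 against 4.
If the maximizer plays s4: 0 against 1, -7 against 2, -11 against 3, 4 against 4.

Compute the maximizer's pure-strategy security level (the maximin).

The worst-case payoff for each row is s1: -9, s2: -12, s3: -9, s4: -11.
The best of these is -9.

-9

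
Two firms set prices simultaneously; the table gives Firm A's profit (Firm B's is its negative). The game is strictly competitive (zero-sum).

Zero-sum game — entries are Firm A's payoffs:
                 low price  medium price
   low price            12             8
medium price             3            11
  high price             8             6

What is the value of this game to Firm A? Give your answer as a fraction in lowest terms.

9

Row high price is strictly dominated by row low price, so Firm A never plays it.
The remaining 2×2 game on (low price, medium price) × (low price, medium price) has no saddle point. Let Firm A play low price with probability p; indifference gives 12p + 3(1−p) = 8p + 11(1−p), so p = 2/3.
Similarly Firm B's optimal q on low price is 1/4, and the value is 12·(1/4) + (8)·(3/4) = 9.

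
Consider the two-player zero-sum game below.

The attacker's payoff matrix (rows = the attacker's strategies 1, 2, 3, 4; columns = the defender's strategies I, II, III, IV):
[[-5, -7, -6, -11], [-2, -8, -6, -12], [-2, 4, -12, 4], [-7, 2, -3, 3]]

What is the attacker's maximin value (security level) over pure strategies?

The worst-case payoff for each row is 1: -11, 2: -12, 3: -12, 4: -7.
The best of these is -7.

-7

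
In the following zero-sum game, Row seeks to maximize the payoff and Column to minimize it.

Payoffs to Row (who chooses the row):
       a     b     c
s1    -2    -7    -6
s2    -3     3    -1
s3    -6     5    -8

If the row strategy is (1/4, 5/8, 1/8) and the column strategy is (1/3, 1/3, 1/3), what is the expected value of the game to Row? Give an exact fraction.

-11/6

Against (1/3, 1/3, 1/3), each row's expected payoff is s1: -5; s2: -1/3; s3: -3.
Taking the (1/4, 5/8, 1/8)-weighted average: (1/4)·(-5) + (5/8)·(-1/3) + (1/8)·(-3) = -11/6.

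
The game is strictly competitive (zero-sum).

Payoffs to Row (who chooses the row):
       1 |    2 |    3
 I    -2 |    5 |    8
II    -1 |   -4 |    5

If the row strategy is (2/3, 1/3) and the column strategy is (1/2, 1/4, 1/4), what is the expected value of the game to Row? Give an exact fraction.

17/12

Against (1/2, 1/4, 1/4), each row's expected payoff is I: 9/4; II: -1/4.
Taking the (2/3, 1/3)-weighted average: (2/3)·(9/4) + (1/3)·(-1/4) = 17/12.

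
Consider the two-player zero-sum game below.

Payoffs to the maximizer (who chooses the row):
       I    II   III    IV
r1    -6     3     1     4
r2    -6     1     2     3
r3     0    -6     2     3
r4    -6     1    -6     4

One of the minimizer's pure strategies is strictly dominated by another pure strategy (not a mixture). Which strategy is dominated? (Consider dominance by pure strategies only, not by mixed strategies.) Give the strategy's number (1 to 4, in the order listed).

The minimizer prefers columns that give the maximizer less. Compare IV with I: -6 < 4, -6 < 3, 0 < 3, -6 < 4.
So I strictly dominates IV for the minimizer; IV is strictly dominated.

4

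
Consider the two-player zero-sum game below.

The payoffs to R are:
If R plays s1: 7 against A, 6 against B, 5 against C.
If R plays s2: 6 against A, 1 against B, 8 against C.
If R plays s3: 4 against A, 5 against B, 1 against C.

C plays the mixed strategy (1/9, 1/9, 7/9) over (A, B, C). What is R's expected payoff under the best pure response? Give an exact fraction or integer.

7

s1: (7)·(1/9) + (6)·(1/9) + (5)·(7/9) = 16/3.
s2: (6)·(1/9) + (1)·(1/9) + (8)·(7/9) = 7.
s3: (4)·(1/9) + (5)·(1/9) + (1)·(7/9) = 16/9.
The best pure response is s2 with expected payoff 7.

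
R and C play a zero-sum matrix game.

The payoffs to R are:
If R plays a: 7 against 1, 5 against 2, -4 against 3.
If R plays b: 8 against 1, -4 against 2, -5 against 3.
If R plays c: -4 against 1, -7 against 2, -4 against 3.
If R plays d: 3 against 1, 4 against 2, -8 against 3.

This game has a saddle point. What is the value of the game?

-4

Row minima: -4, -5, -7, -8 → R's maximin is -4.
Column maxima: 8, 5, -4 → C's minimax is -4.
They coincide at (a, 3), so the value is -4.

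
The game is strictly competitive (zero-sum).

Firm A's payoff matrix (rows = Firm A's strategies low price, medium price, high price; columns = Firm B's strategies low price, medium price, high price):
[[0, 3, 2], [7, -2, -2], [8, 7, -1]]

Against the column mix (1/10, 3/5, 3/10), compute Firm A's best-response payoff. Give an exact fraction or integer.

47/10

low price: (0)·(1/10) + (3)·(3/5) + (2)·(3/10) = 12/5.
medium price: (7)·(1/10) + (-2)·(3/5) + (-2)·(3/10) = -11/10.
high price: (8)·(1/10) + (7)·(3/5) + (-1)·(3/10) = 47/10.
The best pure response is high price with expected payoff 47/10.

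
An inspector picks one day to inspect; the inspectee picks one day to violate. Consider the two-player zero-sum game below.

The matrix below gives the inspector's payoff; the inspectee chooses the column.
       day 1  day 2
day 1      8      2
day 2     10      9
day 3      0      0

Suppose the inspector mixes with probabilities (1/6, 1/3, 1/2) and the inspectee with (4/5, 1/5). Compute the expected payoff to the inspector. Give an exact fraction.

Against (4/5, 1/5), each row's expected payoff is day 1: 34/5; day 2: 49/5; day 3: 0.
Taking the (1/6, 1/3, 1/2)-weighted average: (1/6)·(34/5) + (1/3)·(49/5) + (1/2)·(0) = 22/5.

22/5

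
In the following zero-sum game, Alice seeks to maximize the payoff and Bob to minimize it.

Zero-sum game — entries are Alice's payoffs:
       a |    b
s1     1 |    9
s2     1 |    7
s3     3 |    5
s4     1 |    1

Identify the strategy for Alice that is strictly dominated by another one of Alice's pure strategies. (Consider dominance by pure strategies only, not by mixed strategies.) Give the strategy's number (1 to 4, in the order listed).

4

Compare s4 with s3: 3 > 1, 5 > 1.
So s3 strictly dominates s4 for Alice; s4 is strictly dominated.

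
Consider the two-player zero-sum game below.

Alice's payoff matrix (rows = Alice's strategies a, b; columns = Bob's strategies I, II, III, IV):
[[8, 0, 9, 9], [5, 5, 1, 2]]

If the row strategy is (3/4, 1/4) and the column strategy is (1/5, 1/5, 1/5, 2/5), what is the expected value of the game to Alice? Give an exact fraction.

6

Against (1/5, 1/5, 1/5, 2/5), each row's expected payoff is a: 7; b: 3.
Taking the (3/4, 1/4)-weighted average: (3/4)·(7) + (1/4)·(3) = 6.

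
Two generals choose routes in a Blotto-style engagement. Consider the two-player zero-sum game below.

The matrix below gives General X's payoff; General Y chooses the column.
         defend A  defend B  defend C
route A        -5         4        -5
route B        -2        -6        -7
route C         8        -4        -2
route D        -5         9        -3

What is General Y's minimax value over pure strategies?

The worst case (largest entry) in each column is defend A: 8, defend B: 9, defend C: -2.
The best (smallest) of these is -2.

-2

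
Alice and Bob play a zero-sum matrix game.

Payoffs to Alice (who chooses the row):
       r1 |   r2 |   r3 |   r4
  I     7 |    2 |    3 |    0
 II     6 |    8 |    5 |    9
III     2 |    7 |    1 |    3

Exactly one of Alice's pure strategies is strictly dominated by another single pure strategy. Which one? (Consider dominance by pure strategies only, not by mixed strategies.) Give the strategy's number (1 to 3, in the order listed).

3

Compare III with II: 6 > 2, 8 > 7, 5 > 1, 9 > 3.
So II strictly dominates III for Alice; III is strictly dominated.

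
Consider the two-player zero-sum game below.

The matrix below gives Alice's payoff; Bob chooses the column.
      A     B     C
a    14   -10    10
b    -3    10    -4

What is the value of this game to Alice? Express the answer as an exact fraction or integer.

Column A is strictly dominated by C for Bob (it gives Alice more in every row).
The remaining 2×2 game on (a, b) × (B, C) has no saddle point. Let Alice play a with probability p; indifference gives −10p + 10(1−p) = 10p − 4(1−p), so p = 7/17.
Similarly Bob's optimal q on B is 7/17, and the value is -10·(7/17) + (10)·(10/17) = 30/17.

30/17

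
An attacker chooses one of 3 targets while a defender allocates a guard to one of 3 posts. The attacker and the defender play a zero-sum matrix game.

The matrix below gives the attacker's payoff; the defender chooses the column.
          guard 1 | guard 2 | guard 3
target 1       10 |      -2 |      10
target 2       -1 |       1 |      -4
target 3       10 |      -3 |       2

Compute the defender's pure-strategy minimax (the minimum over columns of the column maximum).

The worst case (largest entry) in each column is guard 1: 10, guard 2: 1, guard 3: 10.
The best (smallest) of these is 1.

1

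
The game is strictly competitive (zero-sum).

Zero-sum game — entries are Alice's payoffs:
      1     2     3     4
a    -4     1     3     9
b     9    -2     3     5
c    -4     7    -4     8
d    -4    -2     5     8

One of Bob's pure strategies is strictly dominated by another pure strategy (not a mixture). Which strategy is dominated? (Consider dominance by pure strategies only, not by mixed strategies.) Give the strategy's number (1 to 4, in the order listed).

4

Bob prefers columns that give Alice less. Compare 4 with 2: 1 < 9, -2 < 5, 7 < 8, -2 < 8.
So 2 strictly dominates 4 for Bob; 4 is strictly dominated.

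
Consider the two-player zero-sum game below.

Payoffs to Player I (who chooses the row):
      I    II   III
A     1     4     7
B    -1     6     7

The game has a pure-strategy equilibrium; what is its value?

Row minima: 1, -1 → Player I's maximin is 1.
Column maxima: 1, 6, 7 → Player II's minimax is 1.
They coincide at (A, I), so the value is 1.

1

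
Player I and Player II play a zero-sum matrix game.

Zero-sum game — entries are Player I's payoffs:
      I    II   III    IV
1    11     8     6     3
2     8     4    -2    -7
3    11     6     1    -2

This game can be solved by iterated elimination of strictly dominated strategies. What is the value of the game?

3

Row 2 is strictly dominated by row 1 (11>8, 8>4, 6>-2, 3>-7); eliminate 2.
Column III is strictly dominated by IV for Player II (3<6, -2<1); eliminate III.
Column II is strictly dominated by IV for Player II (3<8, -2<6); eliminate II.
Column I is strictly dominated by IV for Player II (3<11, -2<11); eliminate I.
Row 3 is strictly dominated by row 1 (3>-2); eliminate 3.
Only (1, IV) remains, with payoff 3.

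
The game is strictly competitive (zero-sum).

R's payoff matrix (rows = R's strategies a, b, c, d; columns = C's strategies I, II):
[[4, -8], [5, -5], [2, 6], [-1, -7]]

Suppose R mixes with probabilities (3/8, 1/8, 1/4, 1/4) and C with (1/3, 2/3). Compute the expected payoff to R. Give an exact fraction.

-43/24

Against (1/3, 2/3), each row's expected payoff is a: -4; b: -5/3; c: 14/3; d: -5.
Taking the (3/8, 1/8, 1/4, 1/4)-weighted average: (3/8)·(-4) + (1/8)·(-5/3) + (1/4)·(14/3) + (1/4)·(-5) = -43/24.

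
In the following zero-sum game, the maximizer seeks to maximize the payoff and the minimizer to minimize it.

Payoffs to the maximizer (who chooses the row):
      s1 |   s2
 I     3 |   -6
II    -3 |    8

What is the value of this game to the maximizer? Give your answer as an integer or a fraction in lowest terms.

3/10

Row minima are -6 and -3, so the maximizer's maximin is -3; column maxima are 3 and 8, so the minimizer's minimax is 3. These differ, so the equilibrium is in mixed strategies.
Let the maximizer play I with probability p. The minimizer is indifferent when 3p − 3(1−p) = −6p + 8(1−p), giving p = 11/20.
Let the minimizer play s1 with probability q. The maximizer is indifferent when 3q − 6(1−q) = −3q + 8(1−q), giving q = 7/10.
The value is 3·(7/10) + (-6)·(3/10) = 3/10.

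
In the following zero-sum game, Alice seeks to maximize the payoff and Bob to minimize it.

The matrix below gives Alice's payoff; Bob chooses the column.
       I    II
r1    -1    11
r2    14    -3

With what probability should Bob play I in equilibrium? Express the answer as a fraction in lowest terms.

Row minima are -1 and -3, so Alice's maximin is -1; column maxima are 14 and 11, so Bob's minimax is 11. These differ, so the equilibrium is in mixed strategies.
Let Bob play I with probability q. Alice is indifferent when −q + 11(1−q) = 14q − 3(1−q), giving q = 14/29.

14/29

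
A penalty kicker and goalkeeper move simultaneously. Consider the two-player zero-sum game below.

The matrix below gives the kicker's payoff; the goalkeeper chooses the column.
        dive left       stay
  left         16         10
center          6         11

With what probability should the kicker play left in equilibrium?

Row minima are 10 and 6, so the kicker's maximin is 10; column maxima are 16 and 11, so the goalkeeper's minimax is 11. These differ, so the equilibrium is in mixed strategies.
Let the kicker play left with probability p. The goalkeeper is indifferent when 16p + 6(1−p) = 10p + 11(1−p), giving p = 5/11.

5/11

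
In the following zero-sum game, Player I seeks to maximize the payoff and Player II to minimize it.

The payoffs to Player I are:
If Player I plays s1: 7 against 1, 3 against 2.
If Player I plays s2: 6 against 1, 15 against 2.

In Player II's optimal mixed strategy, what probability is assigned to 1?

Row minima are 3 and 6, so Player I's maximin is 6; column maxima are 7 and 15, so Player II's minimax is 7. These differ, so the equilibrium is in mixed strategies.
Let Player II play 1 with probability q. Player I is indifferent when 7q + 3(1−q) = 6q + 15(1−q), giving q = 12/13.

12/13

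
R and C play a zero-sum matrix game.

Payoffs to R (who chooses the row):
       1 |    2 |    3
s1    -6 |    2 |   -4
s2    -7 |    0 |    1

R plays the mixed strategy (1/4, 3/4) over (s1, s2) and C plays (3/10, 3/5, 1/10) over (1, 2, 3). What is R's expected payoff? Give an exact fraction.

Against (3/10, 3/5, 1/10), each row's expected payoff is s1: -1; s2: -2.
Taking the (1/4, 3/4)-weighted average: (1/4)·(-1) + (3/4)·(-2) = -7/4.

-7/4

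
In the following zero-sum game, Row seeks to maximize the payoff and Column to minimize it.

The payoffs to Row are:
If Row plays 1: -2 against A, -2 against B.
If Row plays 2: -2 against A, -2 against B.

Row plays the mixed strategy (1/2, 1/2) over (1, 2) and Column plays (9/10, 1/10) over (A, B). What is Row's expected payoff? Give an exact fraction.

-2

Against (9/10, 1/10), each row's expected payoff is 1: -2; 2: -2.
Taking the (1/2, 1/2)-weighted average: (1/2)·(-2) + (1/2)·(-2) = -2.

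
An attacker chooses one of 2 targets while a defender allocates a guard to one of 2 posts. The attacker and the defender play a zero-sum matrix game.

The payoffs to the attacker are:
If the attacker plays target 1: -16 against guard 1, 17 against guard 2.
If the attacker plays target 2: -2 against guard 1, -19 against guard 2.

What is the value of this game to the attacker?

Row minima are -16 and -19, so the attacker's maximin is -16; column maxima are -2 and 17, so the defender's minimax is -2. These differ, so the equilibrium is in mixed strategies.
Let the attacker play target 1 with probability p. The defender is indifferent when −16p − 2(1−p) = 17p − 19(1−p), giving p = 17/50.
Let the defender play guard 1 with probability q. The attacker is indifferent when −16q + 17(1−q) = −2q − 19(1−q), giving q = 18/25.
The value is -16·(18/25) + (17)·(7/25) = -169/25.

-169/25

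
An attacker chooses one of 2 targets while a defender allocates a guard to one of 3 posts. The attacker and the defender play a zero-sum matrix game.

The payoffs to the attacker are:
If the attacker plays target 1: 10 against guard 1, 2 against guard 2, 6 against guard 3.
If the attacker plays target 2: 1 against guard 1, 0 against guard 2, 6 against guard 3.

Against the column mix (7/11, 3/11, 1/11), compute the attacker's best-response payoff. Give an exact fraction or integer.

82/11

target 1: (10)·(7/11) + (2)·(3/11) + (6)·(1/11) = 82/11.
target 2: (1)·(7/11) + (0)·(3/11) + (6)·(1/11) = 13/11.
The best pure response is target 1 with expected payoff 82/11.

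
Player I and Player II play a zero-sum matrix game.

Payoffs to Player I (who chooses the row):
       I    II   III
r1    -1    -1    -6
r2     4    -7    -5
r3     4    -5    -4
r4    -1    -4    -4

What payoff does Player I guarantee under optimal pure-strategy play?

Row minima: -6, -7, -5, -4 → Player I's maximin is -4.
Column maxima: 4, -1, -4 → Player II's minimax is -4.
They coincide at (r4, III), so the value is -4.

-4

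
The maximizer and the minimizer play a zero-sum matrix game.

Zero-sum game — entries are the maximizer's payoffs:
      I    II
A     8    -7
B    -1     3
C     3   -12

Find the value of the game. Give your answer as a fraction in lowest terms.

17/19

Row C is strictly dominated by row A, so the maximizer never plays it.
The remaining 2×2 game on (A, B) × (I, II) has no saddle point. Let the maximizer play A with probability p; indifference gives 8p − (1−p) = −7p + 3(1−p), so p = 4/19.
Similarly the minimizer's optimal q on I is 10/19, and the value is 8·(10/19) + (-7)·(9/19) = 17/19.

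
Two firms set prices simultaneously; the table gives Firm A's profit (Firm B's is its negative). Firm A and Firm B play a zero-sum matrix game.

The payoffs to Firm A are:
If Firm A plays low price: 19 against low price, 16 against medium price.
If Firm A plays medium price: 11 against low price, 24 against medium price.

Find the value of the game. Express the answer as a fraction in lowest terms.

Row minima are 16 and 11, so Firm A's maximin is 16; column maxima are 19 and 24, so Firm B's minimax is 19. These differ, so the equilibrium is in mixed strategies.
Let Firm A play low price with probability p. Firm B is indifferent when 19p + 11(1−p) = 16p + 24(1−p), giving p = 13/16.
Let Firm B play low price with probability q. Firm A is indifferent when 19q + 16(1−q) = 11q + 24(1−q), giving q = 1/2.
The value is 19·(1/2) + (16)·(1/2) = 35/2.

35/2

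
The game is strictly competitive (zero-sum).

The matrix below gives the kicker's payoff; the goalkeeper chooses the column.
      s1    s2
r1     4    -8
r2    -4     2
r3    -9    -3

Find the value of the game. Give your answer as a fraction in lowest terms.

-4/3

Row r3 is strictly dominated by row r2, so the kicker never plays it.
The remaining 2×2 game on (r1, r2) × (s1, s2) has no saddle point. Let the kicker play r1 with probability p; indifference gives 4p − 4(1−p) = −8p + 2(1−p), so p = 1/3.
Similarly the goalkeeper's optimal q on s1 is 5/9, and the value is 4·(5/9) + (-8)·(4/9) = -4/3.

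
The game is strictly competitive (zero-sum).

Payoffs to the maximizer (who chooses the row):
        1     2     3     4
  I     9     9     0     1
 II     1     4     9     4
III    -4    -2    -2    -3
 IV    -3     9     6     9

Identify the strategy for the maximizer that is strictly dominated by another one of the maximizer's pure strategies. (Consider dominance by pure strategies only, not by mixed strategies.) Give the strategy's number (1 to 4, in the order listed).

Compare III with I: 9 > -4, 9 > -2, 0 > -2, 1 > -3.
So I strictly dominates III for the maximizer; III is strictly dominated.

3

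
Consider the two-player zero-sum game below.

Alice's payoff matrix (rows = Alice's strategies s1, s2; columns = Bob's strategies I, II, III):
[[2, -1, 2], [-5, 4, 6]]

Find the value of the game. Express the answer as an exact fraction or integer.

1/4

Column III is strictly dominated by II for Bob (it gives Alice more in every row).
The remaining 2×2 game on (s1, s2) × (I, II) has no saddle point. Let Alice play s1 with probability p; indifference gives 2p − 5(1−p) = −p + 4(1−p), so p = 3/4.
Similarly Bob's optimal q on I is 5/12, and the value is 2·(5/12) + (-1)·(7/12) = 1/4.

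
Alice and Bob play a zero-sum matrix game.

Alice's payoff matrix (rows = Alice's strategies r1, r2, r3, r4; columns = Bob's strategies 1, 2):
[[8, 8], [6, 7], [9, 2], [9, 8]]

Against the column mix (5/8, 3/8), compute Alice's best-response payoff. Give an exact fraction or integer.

69/8

r1: (8)·(5/8) + (8)·(3/8) = 8.
r2: (6)·(5/8) + (7)·(3/8) = 51/8.
r3: (9)·(5/8) + (2)·(3/8) = 51/8.
r4: (9)·(5/8) + (8)·(3/8) = 69/8.
The best pure response is r4 with expected payoff 69/8.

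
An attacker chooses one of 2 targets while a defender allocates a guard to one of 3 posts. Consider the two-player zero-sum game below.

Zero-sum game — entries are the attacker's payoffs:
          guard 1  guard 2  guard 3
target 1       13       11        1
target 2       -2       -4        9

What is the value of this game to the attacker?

103/23

Column guard 1 is strictly dominated by guard 2 for the defender (it gives the attacker more in every row).
The remaining 2×2 game on (target 1, target 2) × (guard 2, guard 3) has no saddle point. Let the attacker play target 1 with probability p; indifference gives 11p − 4(1−p) = p + 9(1−p), so p = 13/23.
Similarly the defender's optimal q on guard 2 is 8/23, and the value is 11·(8/23) + (1)·(15/23) = 103/23.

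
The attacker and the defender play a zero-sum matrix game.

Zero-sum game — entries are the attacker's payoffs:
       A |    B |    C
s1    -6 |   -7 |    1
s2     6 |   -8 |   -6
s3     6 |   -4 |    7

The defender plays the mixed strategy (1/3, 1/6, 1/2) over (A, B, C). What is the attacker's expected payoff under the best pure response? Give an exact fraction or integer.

s1: (-6)·(1/3) + (-7)·(1/6) + (1)·(1/2) = -8/3.
s2: (6)·(1/3) + (-8)·(1/6) + (-6)·(1/2) = -7/3.
s3: (6)·(1/3) + (-4)·(1/6) + (7)·(1/2) = 29/6.
The best pure response is s3 with expected payoff 29/6.

29/6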